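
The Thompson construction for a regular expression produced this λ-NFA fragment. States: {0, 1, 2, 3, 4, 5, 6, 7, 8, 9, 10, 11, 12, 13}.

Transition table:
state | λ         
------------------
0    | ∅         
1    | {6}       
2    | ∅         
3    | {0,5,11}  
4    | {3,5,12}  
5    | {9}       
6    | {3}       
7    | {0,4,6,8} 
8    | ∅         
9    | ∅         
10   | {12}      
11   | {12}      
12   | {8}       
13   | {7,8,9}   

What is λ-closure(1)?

{0, 1, 3, 5, 6, 8, 9, 11, 12}

Start with {1}.
From 1 via λ: add 6.
From 6 via λ: add 3.
From 3 via λ: add 0, 5, 11.
From 5 via λ: add 9.
From 11 via λ: add 12.
From 12 via λ: add 8.
No new states can be added; the closed set is {0, 1, 3, 5, 6, 8, 9, 11, 12}.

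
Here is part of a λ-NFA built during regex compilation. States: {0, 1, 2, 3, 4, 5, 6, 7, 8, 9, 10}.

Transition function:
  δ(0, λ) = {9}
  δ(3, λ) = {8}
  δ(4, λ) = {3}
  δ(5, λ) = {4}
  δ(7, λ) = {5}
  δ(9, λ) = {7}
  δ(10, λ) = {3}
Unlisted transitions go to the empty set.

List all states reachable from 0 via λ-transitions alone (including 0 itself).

Start with {0}.
From 0 via λ: add 9.
From 9 via λ: add 7.
From 7 via λ: add 5.
From 5 via λ: add 4.
From 4 via λ: add 3.
From 3 via λ: add 8.
No new states can be added; the closed set is {0, 3, 4, 5, 7, 8, 9}.

{0, 3, 4, 5, 7, 8, 9}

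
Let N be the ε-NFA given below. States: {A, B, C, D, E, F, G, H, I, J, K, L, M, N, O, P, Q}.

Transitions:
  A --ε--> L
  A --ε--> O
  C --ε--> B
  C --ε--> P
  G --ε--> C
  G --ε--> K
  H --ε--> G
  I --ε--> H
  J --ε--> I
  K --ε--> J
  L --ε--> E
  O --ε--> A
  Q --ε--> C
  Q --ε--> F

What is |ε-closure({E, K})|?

9

Start with {E, K}.
From K via ε: add J.
From J via ε: add I.
From I via ε: add H.
From H via ε: add G.
From G via ε: add C.
From C via ε: add B, P.
ε-closure = {B, C, E, G, H, I, J, K, P}, which has 9 states.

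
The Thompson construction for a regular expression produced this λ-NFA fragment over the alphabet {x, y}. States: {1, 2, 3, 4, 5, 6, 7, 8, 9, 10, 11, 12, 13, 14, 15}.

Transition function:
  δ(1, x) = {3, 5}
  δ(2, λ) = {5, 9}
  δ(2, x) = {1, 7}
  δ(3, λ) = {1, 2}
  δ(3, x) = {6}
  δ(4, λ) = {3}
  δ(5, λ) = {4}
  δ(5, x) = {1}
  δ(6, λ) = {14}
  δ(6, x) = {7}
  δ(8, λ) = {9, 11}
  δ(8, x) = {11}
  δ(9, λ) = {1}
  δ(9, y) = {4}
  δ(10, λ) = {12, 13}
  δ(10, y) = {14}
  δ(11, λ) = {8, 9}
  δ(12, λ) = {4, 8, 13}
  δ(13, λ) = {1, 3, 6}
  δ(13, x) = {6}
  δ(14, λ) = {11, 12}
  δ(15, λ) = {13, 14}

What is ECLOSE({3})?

{1, 2, 3, 4, 5, 9}

Start with {3}.
From 3 via λ: add 1, 2.
From 2 via λ: add 5, 9.
From 5 via λ: add 4.
No new states can be added; the closed set is {1, 2, 3, 4, 5, 9}.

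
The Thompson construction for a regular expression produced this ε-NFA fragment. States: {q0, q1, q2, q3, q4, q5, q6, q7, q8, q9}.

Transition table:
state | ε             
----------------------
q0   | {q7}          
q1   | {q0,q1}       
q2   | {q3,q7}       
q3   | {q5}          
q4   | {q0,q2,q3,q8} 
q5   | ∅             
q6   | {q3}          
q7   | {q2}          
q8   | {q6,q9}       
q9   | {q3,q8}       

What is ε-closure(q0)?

{q0, q2, q3, q5, q7}

Start with {q0}.
From q0 via ε: add q7.
From q7 via ε: add q2.
From q2 via ε: add q3.
From q3 via ε: add q5.
No new states can be added; the closed set is {q0, q2, q3, q5, q7}.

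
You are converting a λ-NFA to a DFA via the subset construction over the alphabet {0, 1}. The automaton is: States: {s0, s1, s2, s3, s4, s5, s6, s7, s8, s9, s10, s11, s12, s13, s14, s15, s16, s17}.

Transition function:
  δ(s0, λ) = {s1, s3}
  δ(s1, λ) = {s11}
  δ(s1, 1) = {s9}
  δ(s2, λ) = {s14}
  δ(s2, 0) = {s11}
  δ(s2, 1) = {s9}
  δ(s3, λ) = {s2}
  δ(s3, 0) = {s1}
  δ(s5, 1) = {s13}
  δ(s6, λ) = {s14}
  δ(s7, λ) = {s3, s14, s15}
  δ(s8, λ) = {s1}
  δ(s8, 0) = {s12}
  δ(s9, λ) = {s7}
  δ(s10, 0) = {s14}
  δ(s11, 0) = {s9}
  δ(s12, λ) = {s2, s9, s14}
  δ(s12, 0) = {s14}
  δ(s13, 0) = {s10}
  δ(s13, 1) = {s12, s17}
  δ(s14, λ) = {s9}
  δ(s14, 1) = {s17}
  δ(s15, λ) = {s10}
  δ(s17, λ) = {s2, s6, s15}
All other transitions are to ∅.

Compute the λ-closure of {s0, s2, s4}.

Start with {s0, s2, s4}.
From s0 via λ: add s1, s3.
From s2 via λ: add s14.
From s1 via λ: add s11.
From s14 via λ: add s9.
From s9 via λ: add s7.
From s7 via λ: add s15.
From s15 via λ: add s10.
No new states can be added; the closed set is {s0, s1, s2, s3, s4, s7, s9, s10, s11, s14, s15}.

{s0, s1, s2, s3, s4, s7, s9, s10, s11, s14, s15}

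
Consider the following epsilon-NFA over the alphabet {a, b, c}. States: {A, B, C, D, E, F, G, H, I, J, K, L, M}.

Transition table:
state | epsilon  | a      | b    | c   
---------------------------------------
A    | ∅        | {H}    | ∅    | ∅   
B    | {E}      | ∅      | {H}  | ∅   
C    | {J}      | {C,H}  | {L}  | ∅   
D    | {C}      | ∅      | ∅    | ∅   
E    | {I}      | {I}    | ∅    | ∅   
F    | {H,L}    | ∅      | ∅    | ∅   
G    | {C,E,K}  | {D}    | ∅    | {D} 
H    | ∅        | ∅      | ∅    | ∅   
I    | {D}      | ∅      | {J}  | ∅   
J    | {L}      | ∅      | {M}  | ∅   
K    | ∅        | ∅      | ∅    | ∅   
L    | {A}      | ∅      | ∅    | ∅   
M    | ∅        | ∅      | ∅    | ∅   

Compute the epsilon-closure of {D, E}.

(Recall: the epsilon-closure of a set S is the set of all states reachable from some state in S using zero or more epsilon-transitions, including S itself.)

Start with {D, E}.
From D via epsilon: add C.
From E via epsilon: add I.
From C via epsilon: add J.
From J via epsilon: add L.
From L via epsilon: add A.
No new states can be added; the closed set is {A, C, D, E, I, J, L}.

{A, C, D, E, I, J, L}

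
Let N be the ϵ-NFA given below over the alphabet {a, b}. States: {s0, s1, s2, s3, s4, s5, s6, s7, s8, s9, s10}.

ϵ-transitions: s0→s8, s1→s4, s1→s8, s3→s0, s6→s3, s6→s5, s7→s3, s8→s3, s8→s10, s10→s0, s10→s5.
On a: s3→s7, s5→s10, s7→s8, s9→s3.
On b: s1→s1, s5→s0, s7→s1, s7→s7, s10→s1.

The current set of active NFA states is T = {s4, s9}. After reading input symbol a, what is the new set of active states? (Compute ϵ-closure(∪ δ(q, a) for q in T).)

{s0, s3, s5, s8, s10}

s9 on a → {s3}.
No a-transition from s4.
Union after reading a: {s3}.
Now take the ϵ-closure:
From s3 via ϵ: add s0.
From s0 via ϵ: add s8.
From s8 via ϵ: add s10.
From s10 via ϵ: add s5.
No new states can be added; the closed set is {s0, s3, s5, s8, s10}.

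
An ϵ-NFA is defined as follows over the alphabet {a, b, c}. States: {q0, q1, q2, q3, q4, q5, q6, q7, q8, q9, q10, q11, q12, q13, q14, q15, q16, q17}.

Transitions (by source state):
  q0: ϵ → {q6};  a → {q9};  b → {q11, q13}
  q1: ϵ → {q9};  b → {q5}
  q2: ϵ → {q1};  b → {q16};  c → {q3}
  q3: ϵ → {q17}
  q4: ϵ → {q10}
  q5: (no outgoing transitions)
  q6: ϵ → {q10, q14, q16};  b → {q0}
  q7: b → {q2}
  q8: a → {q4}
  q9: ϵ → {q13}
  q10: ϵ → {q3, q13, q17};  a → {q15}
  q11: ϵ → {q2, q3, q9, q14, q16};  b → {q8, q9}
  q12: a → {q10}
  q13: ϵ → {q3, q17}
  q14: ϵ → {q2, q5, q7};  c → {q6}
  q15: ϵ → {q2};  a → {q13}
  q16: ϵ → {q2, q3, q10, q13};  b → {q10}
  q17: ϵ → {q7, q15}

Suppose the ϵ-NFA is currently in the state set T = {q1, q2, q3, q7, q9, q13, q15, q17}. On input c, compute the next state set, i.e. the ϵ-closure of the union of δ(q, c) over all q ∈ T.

{q1, q2, q3, q7, q9, q13, q15, q17}

q2 on c → {q3}.
No c-transition from q1, q3, q7, q9, q13, q15, q17.
Union after reading c: {q3}.
Now take the ϵ-closure:
From q3 via ϵ: add q17.
From q17 via ϵ: add q7, q15.
From q15 via ϵ: add q2.
From q2 via ϵ: add q1.
From q1 via ϵ: add q9.
From q9 via ϵ: add q13.
No new states can be added; the closed set is {q1, q2, q3, q7, q9, q13, q15, q17}.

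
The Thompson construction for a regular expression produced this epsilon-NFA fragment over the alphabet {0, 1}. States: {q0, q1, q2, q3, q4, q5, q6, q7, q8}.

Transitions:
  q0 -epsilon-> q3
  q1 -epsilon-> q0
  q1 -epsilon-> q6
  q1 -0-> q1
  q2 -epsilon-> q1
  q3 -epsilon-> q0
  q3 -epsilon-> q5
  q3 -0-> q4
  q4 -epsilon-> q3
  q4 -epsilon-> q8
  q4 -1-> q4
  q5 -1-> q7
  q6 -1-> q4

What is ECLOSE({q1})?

Start with {q1}.
From q1 via epsilon: add q0, q6.
From q0 via epsilon: add q3.
From q3 via epsilon: add q5.
No new states can be added; the closed set is {q0, q1, q3, q5, q6}.

{q0, q1, q3, q5, q6}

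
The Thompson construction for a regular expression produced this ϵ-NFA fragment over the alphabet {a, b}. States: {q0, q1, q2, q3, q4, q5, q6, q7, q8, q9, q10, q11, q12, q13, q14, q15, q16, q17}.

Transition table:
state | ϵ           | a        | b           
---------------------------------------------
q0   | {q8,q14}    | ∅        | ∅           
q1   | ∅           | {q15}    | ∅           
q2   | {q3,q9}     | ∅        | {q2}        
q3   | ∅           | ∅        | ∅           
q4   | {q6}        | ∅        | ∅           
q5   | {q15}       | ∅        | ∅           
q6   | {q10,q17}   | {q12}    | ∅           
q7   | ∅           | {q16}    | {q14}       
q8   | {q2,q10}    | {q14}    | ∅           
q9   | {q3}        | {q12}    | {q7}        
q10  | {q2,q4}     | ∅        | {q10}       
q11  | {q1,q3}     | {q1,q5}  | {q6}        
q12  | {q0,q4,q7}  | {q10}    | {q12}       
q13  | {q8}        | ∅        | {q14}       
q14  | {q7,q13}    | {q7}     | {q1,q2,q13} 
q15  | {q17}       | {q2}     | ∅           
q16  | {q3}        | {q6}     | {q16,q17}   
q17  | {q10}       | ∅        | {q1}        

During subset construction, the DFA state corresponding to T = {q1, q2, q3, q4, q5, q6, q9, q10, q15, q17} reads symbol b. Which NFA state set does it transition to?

{q1, q2, q3, q4, q6, q7, q9, q10, q17}

q2 on b → {q2}.
q9 on b → {q7}.
q10 on b → {q10}.
q17 on b → {q1}.
No b-transition from q1, q3, q4, q5, q6, q15.
Union after reading b: {q1, q2, q7, q10}.
Now take the ϵ-closure:
From q2 via ϵ: add q3, q9.
From q10 via ϵ: add q4.
From q4 via ϵ: add q6.
From q6 via ϵ: add q17.
No new states can be added; the closed set is {q1, q2, q3, q4, q6, q7, q9, q10, q17}.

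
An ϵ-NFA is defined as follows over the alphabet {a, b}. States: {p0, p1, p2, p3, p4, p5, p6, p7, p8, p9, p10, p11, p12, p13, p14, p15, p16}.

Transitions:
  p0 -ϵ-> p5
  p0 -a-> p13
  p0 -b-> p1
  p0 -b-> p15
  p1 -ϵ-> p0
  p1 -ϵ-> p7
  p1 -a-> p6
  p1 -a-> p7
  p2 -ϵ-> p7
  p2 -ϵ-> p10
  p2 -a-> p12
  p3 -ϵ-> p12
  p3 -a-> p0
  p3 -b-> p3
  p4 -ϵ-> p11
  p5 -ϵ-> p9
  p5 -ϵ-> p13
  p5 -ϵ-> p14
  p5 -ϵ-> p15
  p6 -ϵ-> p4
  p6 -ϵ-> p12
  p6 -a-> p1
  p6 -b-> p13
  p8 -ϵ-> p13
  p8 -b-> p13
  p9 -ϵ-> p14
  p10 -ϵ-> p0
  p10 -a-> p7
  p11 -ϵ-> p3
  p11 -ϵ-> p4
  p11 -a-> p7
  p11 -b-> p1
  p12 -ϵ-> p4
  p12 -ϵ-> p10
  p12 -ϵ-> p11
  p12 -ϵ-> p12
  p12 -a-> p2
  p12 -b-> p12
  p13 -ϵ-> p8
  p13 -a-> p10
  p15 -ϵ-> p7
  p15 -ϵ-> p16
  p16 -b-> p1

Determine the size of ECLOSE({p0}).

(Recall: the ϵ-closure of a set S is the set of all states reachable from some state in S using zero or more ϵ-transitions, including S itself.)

9

Start with {p0}.
From p0 via ϵ: add p5.
From p5 via ϵ: add p9, p13, p14, p15.
From p13 via ϵ: add p8.
From p15 via ϵ: add p7, p16.
ϵ-closure = {p0, p5, p7, p8, p9, p13, p14, p15, p16}, which has 9 states.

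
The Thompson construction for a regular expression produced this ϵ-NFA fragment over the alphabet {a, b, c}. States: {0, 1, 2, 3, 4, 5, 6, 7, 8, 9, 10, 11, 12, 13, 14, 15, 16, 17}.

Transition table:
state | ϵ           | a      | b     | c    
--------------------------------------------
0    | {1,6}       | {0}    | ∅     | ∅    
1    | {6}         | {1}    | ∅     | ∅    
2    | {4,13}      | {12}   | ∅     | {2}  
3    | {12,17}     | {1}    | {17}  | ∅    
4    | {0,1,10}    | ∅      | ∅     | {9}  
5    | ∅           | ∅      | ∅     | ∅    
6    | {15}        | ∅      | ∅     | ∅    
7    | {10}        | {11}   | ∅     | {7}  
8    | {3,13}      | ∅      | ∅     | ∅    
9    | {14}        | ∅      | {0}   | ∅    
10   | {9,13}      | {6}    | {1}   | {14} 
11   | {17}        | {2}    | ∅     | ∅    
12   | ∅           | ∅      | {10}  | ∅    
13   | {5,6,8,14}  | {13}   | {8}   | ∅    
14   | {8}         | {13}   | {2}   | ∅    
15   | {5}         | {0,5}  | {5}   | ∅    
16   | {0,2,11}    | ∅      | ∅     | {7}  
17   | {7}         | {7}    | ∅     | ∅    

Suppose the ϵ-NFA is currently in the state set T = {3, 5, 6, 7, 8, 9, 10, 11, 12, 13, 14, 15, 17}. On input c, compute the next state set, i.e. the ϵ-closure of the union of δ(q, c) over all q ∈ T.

{3, 5, 6, 7, 8, 9, 10, 12, 13, 14, 15, 17}

7 on c → {7}.
10 on c → {14}.
No c-transition from 3, 5, 6, 8, 9, 11, 12, 13, 14, 15, 17.
Union after reading c: {7, 14}.
Now take the ϵ-closure:
From 7 via ϵ: add 10.
From 14 via ϵ: add 8.
From 8 via ϵ: add 3, 13.
From 10 via ϵ: add 9.
From 3 via ϵ: add 12, 17.
From 13 via ϵ: add 5, 6.
From 6 via ϵ: add 15.
No new states can be added; the closed set is {3, 5, 6, 7, 8, 9, 10, 12, 13, 14, 15, 17}.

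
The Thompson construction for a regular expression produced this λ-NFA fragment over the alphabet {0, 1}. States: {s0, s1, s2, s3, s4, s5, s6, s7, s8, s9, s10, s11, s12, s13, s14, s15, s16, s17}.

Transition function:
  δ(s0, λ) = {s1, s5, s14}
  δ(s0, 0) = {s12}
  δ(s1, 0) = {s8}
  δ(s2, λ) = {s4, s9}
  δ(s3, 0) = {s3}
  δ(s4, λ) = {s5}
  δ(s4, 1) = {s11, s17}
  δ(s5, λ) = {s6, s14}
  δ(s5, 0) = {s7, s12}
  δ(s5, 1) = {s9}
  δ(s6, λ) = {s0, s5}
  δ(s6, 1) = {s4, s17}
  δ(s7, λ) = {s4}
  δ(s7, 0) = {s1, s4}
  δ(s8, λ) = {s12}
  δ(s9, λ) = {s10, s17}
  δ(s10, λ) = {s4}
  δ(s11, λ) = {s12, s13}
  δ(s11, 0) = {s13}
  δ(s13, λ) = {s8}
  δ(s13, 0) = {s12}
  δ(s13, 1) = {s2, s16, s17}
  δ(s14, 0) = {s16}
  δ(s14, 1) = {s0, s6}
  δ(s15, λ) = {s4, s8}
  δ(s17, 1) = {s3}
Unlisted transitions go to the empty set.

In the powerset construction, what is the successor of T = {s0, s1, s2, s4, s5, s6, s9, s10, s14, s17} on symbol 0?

s0 on 0 → {s12}.
s1 on 0 → {s8}.
s5 on 0 → {s7, s12}.
s14 on 0 → {s16}.
No 0-transition from s2, s4, s6, s9, s10, s17.
Union after reading 0: {s7, s8, s12, s16}.
Now take the λ-closure:
From s7 via λ: add s4.
From s4 via λ: add s5.
From s5 via λ: add s6, s14.
From s6 via λ: add s0.
From s0 via λ: add s1.
No new states can be added; the closed set is {s0, s1, s4, s5, s6, s7, s8, s12, s14, s16}.

{s0, s1, s4, s5, s6, s7, s8, s12, s14, s16}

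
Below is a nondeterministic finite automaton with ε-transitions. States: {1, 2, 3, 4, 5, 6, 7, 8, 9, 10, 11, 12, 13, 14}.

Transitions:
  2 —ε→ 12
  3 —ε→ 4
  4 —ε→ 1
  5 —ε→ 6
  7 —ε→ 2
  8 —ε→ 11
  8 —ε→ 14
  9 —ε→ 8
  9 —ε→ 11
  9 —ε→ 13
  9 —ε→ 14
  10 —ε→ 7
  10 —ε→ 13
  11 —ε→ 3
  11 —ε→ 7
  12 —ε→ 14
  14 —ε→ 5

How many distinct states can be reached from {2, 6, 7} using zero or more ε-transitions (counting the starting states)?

Start with {2, 6, 7}.
From 2 via ε: add 12.
From 12 via ε: add 14.
From 14 via ε: add 5.
ε-closure = {2, 5, 6, 7, 12, 14}, which has 6 states.

6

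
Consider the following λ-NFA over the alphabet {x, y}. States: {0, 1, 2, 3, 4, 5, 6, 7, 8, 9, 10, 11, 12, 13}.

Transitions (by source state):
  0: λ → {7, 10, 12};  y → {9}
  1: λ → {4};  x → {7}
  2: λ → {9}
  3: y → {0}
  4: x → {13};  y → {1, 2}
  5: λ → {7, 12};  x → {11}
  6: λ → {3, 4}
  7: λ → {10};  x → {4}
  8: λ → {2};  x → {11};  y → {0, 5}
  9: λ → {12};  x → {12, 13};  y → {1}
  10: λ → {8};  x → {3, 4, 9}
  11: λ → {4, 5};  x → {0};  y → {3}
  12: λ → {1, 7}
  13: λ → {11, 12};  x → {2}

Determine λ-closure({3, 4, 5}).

Start with {3, 4, 5}.
From 5 via λ: add 7, 12.
From 7 via λ: add 10.
From 12 via λ: add 1.
From 10 via λ: add 8.
From 8 via λ: add 2.
From 2 via λ: add 9.
No new states can be added; the closed set is {1, 2, 3, 4, 5, 7, 8, 9, 10, 12}.

{1, 2, 3, 4, 5, 7, 8, 9, 10, 12}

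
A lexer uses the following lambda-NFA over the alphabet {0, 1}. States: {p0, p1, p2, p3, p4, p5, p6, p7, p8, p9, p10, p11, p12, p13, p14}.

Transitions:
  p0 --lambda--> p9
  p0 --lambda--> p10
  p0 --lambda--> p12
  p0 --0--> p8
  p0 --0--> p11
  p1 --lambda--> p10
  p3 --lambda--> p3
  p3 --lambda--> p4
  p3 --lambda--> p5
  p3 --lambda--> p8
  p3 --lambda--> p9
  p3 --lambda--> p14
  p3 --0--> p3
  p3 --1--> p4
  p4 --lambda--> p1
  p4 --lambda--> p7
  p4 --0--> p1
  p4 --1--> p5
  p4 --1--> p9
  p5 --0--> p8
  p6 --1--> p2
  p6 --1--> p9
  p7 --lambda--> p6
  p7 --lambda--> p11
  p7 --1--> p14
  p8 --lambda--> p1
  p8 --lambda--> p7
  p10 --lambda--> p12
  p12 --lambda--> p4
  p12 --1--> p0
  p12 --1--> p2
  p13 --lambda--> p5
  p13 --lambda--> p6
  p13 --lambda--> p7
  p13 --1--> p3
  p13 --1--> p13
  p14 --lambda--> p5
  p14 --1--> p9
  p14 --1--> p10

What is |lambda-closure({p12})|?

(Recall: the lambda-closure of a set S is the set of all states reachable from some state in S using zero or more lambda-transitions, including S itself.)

7

Start with {p12}.
From p12 via lambda: add p4.
From p4 via lambda: add p1, p7.
From p1 via lambda: add p10.
From p7 via lambda: add p6, p11.
lambda-closure = {p1, p4, p6, p7, p10, p11, p12}, which has 7 states.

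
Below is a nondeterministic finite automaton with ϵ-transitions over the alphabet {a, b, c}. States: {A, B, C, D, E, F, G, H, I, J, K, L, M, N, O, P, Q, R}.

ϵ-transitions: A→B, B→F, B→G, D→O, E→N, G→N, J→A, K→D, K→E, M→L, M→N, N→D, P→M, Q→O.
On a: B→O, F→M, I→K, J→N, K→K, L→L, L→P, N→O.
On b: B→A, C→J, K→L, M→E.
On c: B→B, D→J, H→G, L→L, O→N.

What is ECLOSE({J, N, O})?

{A, B, D, F, G, J, N, O}

Start with {J, N, O}.
From J via ϵ: add A.
From N via ϵ: add D.
From A via ϵ: add B.
From B via ϵ: add F, G.
No new states can be added; the closed set is {A, B, D, F, G, J, N, O}.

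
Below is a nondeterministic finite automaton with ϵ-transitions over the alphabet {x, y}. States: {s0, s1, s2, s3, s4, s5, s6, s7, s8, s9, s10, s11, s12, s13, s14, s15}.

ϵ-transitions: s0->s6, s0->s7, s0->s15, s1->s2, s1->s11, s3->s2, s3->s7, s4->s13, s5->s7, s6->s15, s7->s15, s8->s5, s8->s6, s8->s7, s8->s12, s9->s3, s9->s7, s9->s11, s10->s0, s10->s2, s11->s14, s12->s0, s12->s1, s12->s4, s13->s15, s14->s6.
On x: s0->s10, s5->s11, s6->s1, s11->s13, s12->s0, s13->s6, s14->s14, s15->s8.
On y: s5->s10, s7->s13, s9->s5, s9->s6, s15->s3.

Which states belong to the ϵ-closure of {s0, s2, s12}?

{s0, s1, s2, s4, s6, s7, s11, s12, s13, s14, s15}

Start with {s0, s2, s12}.
From s0 via ϵ: add s6, s7, s15.
From s12 via ϵ: add s1, s4.
From s1 via ϵ: add s11.
From s4 via ϵ: add s13.
From s11 via ϵ: add s14.
No new states can be added; the closed set is {s0, s1, s2, s4, s6, s7, s11, s12, s13, s14, s15}.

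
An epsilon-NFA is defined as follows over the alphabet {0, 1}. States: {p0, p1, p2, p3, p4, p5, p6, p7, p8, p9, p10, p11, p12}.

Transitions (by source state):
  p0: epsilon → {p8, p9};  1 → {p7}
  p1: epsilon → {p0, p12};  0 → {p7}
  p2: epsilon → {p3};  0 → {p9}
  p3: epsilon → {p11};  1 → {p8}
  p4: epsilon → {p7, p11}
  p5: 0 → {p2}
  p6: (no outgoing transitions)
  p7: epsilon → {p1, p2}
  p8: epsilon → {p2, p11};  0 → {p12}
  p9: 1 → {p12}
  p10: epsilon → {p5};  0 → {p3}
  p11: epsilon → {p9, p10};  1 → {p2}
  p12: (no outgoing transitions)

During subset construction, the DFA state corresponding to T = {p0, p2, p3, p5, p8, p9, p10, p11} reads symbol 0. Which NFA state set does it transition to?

{p2, p3, p5, p9, p10, p11, p12}

p2 on 0 → {p9}.
p5 on 0 → {p2}.
p8 on 0 → {p12}.
p10 on 0 → {p3}.
No 0-transition from p0, p3, p9, p11.
Union after reading 0: {p2, p3, p9, p12}.
Now take the epsilon-closure:
From p3 via epsilon: add p11.
From p11 via epsilon: add p10.
From p10 via epsilon: add p5.
No new states can be added; the closed set is {p2, p3, p5, p9, p10, p11, p12}.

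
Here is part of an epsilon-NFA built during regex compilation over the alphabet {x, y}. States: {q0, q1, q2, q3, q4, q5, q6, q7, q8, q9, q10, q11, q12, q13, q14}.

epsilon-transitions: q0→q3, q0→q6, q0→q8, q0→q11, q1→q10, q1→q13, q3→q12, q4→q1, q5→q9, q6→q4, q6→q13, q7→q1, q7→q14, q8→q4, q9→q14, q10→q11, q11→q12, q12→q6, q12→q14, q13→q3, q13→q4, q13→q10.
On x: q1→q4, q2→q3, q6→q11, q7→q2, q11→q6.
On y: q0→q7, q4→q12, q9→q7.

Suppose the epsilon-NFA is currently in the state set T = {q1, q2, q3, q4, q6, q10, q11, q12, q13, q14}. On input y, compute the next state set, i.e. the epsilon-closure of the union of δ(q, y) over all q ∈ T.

{q1, q3, q4, q6, q10, q11, q12, q13, q14}

q4 on y → {q12}.
No y-transition from q1, q2, q3, q6, q10, q11, q12, q13, q14.
Union after reading y: {q12}.
Now take the epsilon-closure:
From q12 via epsilon: add q6, q14.
From q6 via epsilon: add q4, q13.
From q4 via epsilon: add q1.
From q13 via epsilon: add q3, q10.
From q10 via epsilon: add q11.
No new states can be added; the closed set is {q1, q3, q4, q6, q10, q11, q12, q13, q14}.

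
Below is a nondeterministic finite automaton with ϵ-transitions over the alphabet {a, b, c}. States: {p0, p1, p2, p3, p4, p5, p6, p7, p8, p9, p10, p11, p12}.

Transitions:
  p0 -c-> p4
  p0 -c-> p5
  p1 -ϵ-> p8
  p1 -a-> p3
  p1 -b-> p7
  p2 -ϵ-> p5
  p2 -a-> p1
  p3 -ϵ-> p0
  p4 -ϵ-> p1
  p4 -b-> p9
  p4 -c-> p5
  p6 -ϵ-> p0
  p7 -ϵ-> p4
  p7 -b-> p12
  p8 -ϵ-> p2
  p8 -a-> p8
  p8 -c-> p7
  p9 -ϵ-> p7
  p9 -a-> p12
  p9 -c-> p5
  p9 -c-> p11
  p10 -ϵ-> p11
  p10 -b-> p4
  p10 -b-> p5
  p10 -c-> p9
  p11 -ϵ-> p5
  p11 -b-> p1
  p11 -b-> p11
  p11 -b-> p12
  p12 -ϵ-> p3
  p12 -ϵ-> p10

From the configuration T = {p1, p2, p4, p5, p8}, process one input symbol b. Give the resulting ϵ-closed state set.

p1 on b → {p7}.
p4 on b → {p9}.
No b-transition from p2, p5, p8.
Union after reading b: {p7, p9}.
Now take the ϵ-closure:
From p7 via ϵ: add p4.
From p4 via ϵ: add p1.
From p1 via ϵ: add p8.
From p8 via ϵ: add p2.
From p2 via ϵ: add p5.
No new states can be added; the closed set is {p1, p2, p4, p5, p7, p8, p9}.

{p1, p2, p4, p5, p7, p8, p9}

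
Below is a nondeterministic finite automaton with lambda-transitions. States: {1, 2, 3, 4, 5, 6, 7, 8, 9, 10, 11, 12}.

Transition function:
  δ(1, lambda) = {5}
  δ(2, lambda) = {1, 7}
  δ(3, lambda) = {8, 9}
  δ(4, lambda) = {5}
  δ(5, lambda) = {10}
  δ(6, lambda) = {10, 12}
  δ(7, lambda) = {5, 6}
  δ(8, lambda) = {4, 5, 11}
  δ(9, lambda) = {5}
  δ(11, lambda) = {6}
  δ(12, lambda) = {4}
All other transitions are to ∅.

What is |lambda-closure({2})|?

8

Start with {2}.
From 2 via lambda: add 1, 7.
From 1 via lambda: add 5.
From 7 via lambda: add 6.
From 5 via lambda: add 10.
From 6 via lambda: add 12.
From 12 via lambda: add 4.
lambda-closure = {1, 2, 4, 5, 6, 7, 10, 12}, which has 8 states.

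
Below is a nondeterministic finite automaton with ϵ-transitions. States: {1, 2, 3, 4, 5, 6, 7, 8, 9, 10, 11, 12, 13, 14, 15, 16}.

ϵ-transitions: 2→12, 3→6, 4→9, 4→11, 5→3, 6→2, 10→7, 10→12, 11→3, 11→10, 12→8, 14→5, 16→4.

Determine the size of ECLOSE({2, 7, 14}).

Start with {2, 7, 14}.
From 2 via ϵ: add 12.
From 14 via ϵ: add 5.
From 5 via ϵ: add 3.
From 12 via ϵ: add 8.
From 3 via ϵ: add 6.
ϵ-closure = {2, 3, 5, 6, 7, 8, 12, 14}, which has 8 states.

8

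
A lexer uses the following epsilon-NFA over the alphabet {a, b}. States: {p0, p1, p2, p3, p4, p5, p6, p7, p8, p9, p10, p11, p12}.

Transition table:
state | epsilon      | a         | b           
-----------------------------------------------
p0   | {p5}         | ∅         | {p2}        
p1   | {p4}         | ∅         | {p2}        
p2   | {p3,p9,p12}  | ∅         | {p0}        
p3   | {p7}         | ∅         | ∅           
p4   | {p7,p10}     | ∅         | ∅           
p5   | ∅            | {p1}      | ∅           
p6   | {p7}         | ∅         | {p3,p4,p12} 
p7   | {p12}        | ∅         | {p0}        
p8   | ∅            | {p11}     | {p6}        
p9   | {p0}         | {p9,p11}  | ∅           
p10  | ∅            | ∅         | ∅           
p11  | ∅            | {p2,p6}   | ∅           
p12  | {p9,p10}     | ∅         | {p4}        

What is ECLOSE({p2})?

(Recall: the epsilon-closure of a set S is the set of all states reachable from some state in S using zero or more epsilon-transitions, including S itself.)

Start with {p2}.
From p2 via epsilon: add p3, p9, p12.
From p3 via epsilon: add p7.
From p9 via epsilon: add p0.
From p12 via epsilon: add p10.
From p0 via epsilon: add p5.
No new states can be added; the closed set is {p0, p2, p3, p5, p7, p9, p10, p12}.

{p0, p2, p3, p5, p7, p9, p10, p12}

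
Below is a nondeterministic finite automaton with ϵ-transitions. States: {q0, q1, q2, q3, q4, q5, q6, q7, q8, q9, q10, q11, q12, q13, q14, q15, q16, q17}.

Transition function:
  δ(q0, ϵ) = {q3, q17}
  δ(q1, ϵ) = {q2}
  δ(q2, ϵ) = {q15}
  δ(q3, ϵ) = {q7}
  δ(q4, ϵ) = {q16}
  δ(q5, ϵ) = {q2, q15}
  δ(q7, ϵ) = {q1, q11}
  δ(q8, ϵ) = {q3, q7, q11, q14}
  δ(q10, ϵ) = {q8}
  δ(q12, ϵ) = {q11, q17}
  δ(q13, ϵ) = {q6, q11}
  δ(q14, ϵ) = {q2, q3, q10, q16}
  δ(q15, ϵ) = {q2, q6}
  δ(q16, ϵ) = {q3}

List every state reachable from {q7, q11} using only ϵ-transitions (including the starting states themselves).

Start with {q7, q11}.
From q7 via ϵ: add q1.
From q1 via ϵ: add q2.
From q2 via ϵ: add q15.
From q15 via ϵ: add q6.
No new states can be added; the closed set is {q1, q2, q6, q7, q11, q15}.

{q1, q2, q6, q7, q11, q15}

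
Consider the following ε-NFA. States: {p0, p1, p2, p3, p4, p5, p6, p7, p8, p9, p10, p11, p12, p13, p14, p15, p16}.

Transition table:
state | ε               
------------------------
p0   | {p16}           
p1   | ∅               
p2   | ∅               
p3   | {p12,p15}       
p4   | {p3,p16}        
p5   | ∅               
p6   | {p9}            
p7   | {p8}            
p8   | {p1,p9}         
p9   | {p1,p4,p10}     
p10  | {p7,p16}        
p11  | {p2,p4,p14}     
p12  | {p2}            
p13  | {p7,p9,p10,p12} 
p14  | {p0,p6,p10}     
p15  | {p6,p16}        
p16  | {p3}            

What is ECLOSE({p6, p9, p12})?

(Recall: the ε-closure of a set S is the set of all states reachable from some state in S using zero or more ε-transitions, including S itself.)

Start with {p6, p9, p12}.
From p9 via ε: add p1, p4, p10.
From p12 via ε: add p2.
From p4 via ε: add p3, p16.
From p10 via ε: add p7.
From p3 via ε: add p15.
From p7 via ε: add p8.
No new states can be added; the closed set is {p1, p2, p3, p4, p6, p7, p8, p9, p10, p12, p15, p16}.

{p1, p2, p3, p4, p6, p7, p8, p9, p10, p12, p15, p16}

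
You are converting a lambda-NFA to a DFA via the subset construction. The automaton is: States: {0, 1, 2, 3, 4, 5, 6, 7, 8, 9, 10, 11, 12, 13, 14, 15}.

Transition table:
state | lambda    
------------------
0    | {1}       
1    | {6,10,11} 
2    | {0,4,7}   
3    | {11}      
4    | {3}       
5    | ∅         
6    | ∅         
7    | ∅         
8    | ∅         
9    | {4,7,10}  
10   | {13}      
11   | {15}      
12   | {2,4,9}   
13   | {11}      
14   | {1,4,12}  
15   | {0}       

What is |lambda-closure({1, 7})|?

Start with {1, 7}.
From 1 via lambda: add 6, 10, 11.
From 10 via lambda: add 13.
From 11 via lambda: add 15.
From 15 via lambda: add 0.
lambda-closure = {0, 1, 6, 7, 10, 11, 13, 15}, which has 8 states.

8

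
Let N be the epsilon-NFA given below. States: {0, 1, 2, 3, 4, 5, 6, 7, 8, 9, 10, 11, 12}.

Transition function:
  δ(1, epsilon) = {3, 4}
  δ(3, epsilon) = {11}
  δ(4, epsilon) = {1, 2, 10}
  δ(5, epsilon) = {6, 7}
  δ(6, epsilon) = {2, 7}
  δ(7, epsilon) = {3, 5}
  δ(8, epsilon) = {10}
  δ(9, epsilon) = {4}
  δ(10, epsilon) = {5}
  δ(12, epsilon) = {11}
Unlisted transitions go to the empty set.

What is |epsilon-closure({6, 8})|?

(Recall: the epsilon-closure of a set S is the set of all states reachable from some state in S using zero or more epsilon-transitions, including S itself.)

Start with {6, 8}.
From 6 via epsilon: add 2, 7.
From 8 via epsilon: add 10.
From 7 via epsilon: add 3, 5.
From 3 via epsilon: add 11.
epsilon-closure = {2, 3, 5, 6, 7, 8, 10, 11}, which has 8 states.

8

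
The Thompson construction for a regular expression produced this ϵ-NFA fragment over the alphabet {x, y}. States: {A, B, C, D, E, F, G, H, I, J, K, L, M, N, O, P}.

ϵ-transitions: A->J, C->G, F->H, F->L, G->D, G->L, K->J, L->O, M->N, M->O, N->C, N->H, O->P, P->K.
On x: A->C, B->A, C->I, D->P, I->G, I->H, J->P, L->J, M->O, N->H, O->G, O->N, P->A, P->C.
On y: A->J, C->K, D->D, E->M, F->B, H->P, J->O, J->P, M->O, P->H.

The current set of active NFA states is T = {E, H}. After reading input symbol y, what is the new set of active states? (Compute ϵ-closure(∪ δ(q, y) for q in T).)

E on y → {M}.
H on y → {P}.
Union after reading y: {M, P}.
Now take the ϵ-closure:
From M via ϵ: add N, O.
From P via ϵ: add K.
From K via ϵ: add J.
From N via ϵ: add C, H.
From C via ϵ: add G.
From G via ϵ: add D, L.
No new states can be added; the closed set is {C, D, G, H, J, K, L, M, N, O, P}.

{C, D, G, H, J, K, L, M, N, O, P}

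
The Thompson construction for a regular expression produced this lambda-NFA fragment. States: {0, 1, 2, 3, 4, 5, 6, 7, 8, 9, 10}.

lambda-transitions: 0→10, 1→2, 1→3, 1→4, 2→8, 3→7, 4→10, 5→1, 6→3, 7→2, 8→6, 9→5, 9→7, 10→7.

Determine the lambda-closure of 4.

Start with {4}.
From 4 via lambda: add 10.
From 10 via lambda: add 7.
From 7 via lambda: add 2.
From 2 via lambda: add 8.
From 8 via lambda: add 6.
From 6 via lambda: add 3.
No new states can be added; the closed set is {2, 3, 4, 6, 7, 8, 10}.

{2, 3, 4, 6, 7, 8, 10}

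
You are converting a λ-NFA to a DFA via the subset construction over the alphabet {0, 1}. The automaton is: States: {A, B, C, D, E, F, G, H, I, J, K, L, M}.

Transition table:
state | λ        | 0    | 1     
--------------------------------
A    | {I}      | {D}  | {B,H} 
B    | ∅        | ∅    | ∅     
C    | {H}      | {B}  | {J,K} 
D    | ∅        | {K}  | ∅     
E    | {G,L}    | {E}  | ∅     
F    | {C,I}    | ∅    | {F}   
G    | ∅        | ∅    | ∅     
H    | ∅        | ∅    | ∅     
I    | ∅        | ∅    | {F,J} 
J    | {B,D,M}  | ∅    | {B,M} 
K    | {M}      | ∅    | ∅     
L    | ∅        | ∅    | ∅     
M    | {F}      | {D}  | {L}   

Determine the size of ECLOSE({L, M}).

Start with {L, M}.
From M via λ: add F.
From F via λ: add C, I.
From C via λ: add H.
λ-closure = {C, F, H, I, L, M}, which has 6 states.

6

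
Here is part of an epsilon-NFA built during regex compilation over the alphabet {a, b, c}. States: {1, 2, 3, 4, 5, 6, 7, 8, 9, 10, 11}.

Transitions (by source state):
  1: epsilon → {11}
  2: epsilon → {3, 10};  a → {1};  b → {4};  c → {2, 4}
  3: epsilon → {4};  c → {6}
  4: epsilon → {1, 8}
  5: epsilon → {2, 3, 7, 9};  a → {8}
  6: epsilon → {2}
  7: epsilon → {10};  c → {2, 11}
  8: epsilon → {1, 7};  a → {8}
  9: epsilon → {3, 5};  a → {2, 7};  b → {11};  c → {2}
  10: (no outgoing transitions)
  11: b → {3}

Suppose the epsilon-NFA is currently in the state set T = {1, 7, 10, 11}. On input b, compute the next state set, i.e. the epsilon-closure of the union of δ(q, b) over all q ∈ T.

11 on b → {3}.
No b-transition from 1, 7, 10.
Union after reading b: {3}.
Now take the epsilon-closure:
From 3 via epsilon: add 4.
From 4 via epsilon: add 1, 8.
From 1 via epsilon: add 11.
From 8 via epsilon: add 7.
From 7 via epsilon: add 10.
No new states can be added; the closed set is {1, 3, 4, 7, 8, 10, 11}.

{1, 3, 4, 7, 8, 10, 11}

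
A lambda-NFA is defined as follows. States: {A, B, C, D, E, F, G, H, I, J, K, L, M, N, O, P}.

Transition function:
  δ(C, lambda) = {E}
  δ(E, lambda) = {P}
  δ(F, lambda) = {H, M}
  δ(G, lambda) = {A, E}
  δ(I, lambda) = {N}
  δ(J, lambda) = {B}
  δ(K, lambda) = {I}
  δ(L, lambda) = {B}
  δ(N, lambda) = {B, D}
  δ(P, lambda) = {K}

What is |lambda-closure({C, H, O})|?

10

Start with {C, H, O}.
From C via lambda: add E.
From E via lambda: add P.
From P via lambda: add K.
From K via lambda: add I.
From I via lambda: add N.
From N via lambda: add B, D.
lambda-closure = {B, C, D, E, H, I, K, N, O, P}, which has 10 states.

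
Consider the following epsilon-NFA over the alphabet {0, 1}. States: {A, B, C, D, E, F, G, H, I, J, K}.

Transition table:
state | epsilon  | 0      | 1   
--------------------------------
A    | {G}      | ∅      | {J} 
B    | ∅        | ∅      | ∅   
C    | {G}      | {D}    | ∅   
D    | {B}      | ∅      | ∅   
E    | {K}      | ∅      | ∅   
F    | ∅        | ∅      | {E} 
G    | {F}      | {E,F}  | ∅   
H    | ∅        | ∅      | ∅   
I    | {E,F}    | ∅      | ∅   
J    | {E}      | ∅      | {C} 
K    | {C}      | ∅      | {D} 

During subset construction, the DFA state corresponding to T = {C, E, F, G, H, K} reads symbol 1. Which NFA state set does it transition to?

F on 1 → {E}.
K on 1 → {D}.
No 1-transition from C, E, G, H.
Union after reading 1: {D, E}.
Now take the epsilon-closure:
From D via epsilon: add B.
From E via epsilon: add K.
From K via epsilon: add C.
From C via epsilon: add G.
From G via epsilon: add F.
No new states can be added; the closed set is {B, C, D, E, F, G, K}.

{B, C, D, E, F, G, K}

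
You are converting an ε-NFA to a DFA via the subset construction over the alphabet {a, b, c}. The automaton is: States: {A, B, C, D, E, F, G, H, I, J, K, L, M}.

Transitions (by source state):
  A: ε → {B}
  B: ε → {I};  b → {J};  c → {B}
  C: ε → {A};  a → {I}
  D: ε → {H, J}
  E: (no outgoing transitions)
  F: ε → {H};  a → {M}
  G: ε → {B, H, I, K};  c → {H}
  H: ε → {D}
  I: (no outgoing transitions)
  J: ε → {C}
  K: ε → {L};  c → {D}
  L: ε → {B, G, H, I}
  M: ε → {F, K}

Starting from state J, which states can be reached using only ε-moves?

{A, B, C, I, J}

Start with {J}.
From J via ε: add C.
From C via ε: add A.
From A via ε: add B.
From B via ε: add I.
No new states can be added; the closed set is {A, B, C, I, J}.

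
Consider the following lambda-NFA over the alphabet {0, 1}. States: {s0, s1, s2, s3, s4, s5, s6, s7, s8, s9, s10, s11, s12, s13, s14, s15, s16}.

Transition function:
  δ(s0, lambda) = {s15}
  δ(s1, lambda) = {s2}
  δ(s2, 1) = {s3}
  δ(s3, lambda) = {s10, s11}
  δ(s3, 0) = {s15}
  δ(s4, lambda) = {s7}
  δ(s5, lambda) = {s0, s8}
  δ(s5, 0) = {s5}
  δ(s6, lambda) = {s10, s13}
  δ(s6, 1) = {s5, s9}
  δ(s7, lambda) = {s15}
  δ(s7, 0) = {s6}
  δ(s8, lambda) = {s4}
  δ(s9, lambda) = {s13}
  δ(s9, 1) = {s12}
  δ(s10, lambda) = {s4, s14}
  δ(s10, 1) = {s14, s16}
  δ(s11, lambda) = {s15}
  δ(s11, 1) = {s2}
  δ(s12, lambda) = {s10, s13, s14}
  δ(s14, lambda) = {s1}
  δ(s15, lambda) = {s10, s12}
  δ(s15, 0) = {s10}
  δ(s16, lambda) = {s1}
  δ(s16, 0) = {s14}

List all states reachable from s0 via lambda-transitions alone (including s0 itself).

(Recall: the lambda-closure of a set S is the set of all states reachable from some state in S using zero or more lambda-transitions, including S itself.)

{s0, s1, s2, s4, s7, s10, s12, s13, s14, s15}

Start with {s0}.
From s0 via lambda: add s15.
From s15 via lambda: add s10, s12.
From s10 via lambda: add s4, s14.
From s12 via lambda: add s13.
From s4 via lambda: add s7.
From s14 via lambda: add s1.
From s1 via lambda: add s2.
No new states can be added; the closed set is {s0, s1, s2, s4, s7, s10, s12, s13, s14, s15}.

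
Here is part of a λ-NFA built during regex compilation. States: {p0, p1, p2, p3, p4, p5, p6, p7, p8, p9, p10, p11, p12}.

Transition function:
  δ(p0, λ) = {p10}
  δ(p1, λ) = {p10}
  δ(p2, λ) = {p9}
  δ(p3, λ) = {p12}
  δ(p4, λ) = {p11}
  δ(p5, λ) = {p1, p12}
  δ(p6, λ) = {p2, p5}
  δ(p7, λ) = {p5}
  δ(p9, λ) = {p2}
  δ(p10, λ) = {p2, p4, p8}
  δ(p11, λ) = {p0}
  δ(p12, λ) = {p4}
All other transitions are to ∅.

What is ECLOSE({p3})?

{p0, p2, p3, p4, p8, p9, p10, p11, p12}

Start with {p3}.
From p3 via λ: add p12.
From p12 via λ: add p4.
From p4 via λ: add p11.
From p11 via λ: add p0.
From p0 via λ: add p10.
From p10 via λ: add p2, p8.
From p2 via λ: add p9.
No new states can be added; the closed set is {p0, p2, p3, p4, p8, p9, p10, p11, p12}.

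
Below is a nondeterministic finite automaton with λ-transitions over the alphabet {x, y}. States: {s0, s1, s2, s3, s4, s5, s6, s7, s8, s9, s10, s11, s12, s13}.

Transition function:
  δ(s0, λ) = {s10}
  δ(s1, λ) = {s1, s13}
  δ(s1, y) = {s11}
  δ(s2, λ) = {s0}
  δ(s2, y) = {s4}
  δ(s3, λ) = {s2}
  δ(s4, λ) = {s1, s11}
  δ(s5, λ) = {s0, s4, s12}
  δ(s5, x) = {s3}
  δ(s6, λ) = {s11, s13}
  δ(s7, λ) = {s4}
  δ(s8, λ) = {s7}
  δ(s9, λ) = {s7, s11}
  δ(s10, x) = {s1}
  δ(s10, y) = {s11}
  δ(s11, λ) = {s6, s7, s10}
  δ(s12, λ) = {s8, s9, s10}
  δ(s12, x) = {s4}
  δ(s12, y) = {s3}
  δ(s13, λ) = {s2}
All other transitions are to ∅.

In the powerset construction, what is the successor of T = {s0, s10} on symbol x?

s10 on x → {s1}.
No x-transition from s0.
Union after reading x: {s1}.
Now take the λ-closure:
From s1 via λ: add s13.
From s13 via λ: add s2.
From s2 via λ: add s0.
From s0 via λ: add s10.
No new states can be added; the closed set is {s0, s1, s2, s10, s13}.

{s0, s1, s2, s10, s13}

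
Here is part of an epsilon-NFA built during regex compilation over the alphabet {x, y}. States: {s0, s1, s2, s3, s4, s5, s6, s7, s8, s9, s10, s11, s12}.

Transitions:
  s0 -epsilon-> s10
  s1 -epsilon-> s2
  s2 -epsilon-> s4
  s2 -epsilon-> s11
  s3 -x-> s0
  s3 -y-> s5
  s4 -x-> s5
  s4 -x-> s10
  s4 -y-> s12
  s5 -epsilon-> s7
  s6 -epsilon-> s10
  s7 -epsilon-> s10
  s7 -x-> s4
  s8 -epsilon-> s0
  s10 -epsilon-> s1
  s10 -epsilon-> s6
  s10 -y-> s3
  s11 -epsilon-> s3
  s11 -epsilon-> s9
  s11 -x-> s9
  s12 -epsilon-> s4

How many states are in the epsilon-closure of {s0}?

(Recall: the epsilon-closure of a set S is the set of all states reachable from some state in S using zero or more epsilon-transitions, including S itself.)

Start with {s0}.
From s0 via epsilon: add s10.
From s10 via epsilon: add s1, s6.
From s1 via epsilon: add s2.
From s2 via epsilon: add s4, s11.
From s11 via epsilon: add s3, s9.
epsilon-closure = {s0, s1, s2, s3, s4, s6, s9, s10, s11}, which has 9 states.

9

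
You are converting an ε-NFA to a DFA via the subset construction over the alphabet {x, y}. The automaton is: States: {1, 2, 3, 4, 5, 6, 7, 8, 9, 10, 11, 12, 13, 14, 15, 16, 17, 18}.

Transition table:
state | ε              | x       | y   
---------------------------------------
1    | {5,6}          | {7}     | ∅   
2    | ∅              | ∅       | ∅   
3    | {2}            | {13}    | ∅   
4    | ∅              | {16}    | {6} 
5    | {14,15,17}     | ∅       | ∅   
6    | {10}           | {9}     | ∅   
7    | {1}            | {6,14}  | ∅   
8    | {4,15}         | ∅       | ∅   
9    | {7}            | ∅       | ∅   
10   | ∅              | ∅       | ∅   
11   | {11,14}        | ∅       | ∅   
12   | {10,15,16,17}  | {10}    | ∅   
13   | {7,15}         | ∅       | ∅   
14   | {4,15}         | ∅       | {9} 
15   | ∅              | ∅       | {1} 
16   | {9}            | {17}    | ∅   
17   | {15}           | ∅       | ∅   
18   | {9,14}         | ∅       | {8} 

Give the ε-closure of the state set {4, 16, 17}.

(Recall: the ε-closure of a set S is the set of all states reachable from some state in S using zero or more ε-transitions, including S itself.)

{1, 4, 5, 6, 7, 9, 10, 14, 15, 16, 17}

Start with {4, 16, 17}.
From 16 via ε: add 9.
From 17 via ε: add 15.
From 9 via ε: add 7.
From 7 via ε: add 1.
From 1 via ε: add 5, 6.
From 5 via ε: add 14.
From 6 via ε: add 10.
No new states can be added; the closed set is {1, 4, 5, 6, 7, 9, 10, 14, 15, 16, 17}.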